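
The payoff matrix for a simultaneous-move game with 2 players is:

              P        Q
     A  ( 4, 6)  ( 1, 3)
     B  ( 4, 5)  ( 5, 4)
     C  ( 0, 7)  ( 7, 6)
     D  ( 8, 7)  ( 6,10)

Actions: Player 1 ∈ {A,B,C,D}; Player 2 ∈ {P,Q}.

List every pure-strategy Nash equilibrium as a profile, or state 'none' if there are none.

No pure NE.

(A,P): not NE [P1→D gives 8>4]
(A,Q): not NE [P1→C gives 7>1; P2→P gives 6>3]
(B,P): not NE [P1→D gives 8>4]
(B,Q): not NE [P1→C gives 7>5; P2→P gives 5>4]
(C,P): not NE [P1→D gives 8>0]
(C,Q): not NE [P2→P gives 7>6]
(D,P): not NE [P2→Q gives 10>7]
(D,Q): not NE [P1→C gives 7>6]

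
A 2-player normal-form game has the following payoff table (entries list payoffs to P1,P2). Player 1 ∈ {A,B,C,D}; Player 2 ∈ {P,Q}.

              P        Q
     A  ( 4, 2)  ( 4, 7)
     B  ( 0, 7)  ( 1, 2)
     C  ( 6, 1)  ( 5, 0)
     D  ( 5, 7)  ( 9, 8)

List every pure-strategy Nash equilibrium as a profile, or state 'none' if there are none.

(A,P): not NE [P1→C gives 6>4; P2→Q gives 7>2]
(A,Q): not NE [P1→D gives 9>4]
(B,P): not NE [P1→C gives 6>0]
(B,Q): not NE [P1→D gives 9>1; P2→P gives 7>2]
(C,P): NE
(C,Q): not NE [P1→D gives 9>5; P2→P gives 1>0]
(D,P): not NE [P1→C gives 6>5; P2→Q gives 8>7]
(D,Q): NE

Nash profiles: (C,P), (D,Q)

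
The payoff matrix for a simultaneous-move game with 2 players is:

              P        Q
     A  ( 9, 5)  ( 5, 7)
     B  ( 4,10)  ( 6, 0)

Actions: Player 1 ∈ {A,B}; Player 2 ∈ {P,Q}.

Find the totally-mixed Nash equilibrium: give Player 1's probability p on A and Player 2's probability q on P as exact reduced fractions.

P1 indiff ⇒ q·9+(1-q)·5 = q·4+(1-q)·6 ⇒ q(5) = (1-q)(1) ⇒ q = 1/6
P2 indiff ⇒ p·5+(1-p)·10 = p·7+(1-p)·0 ⇒ p(-2) = (1-p)(-10) ⇒ p = 5/6

p=5/6, q=1/6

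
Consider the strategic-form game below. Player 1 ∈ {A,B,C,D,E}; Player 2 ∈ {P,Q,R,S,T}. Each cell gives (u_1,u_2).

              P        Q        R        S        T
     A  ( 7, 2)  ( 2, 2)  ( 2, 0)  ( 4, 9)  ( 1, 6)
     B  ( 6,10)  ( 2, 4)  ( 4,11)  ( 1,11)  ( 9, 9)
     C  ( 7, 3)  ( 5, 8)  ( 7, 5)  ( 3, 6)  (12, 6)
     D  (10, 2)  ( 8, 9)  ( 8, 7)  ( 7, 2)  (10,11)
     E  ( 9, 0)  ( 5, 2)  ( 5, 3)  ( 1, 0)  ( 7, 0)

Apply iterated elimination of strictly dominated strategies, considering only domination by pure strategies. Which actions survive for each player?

Remaining: P1:{C,D} P2:{Q,T}

P1 drop A (D beats it: P:10>7 Q:8>2 R:8>2 S:7>4 T:10>1)
P1 drop B (C beats it: P:7>6 Q:5>2 R:7>4 S:3>1 T:12>9)
P1 drop E (D beats it: P:10>9 Q:8>5 R:8>5 S:7>1 T:10>7)
P2 drop P (Q beats it: C:8>3 D:9>2)
P2 drop R (Q beats it: C:8>5 D:9>7)
P2 drop S (Q beats it: C:8>6 D:9>2)
P1→{C,D} P2→{Q,T}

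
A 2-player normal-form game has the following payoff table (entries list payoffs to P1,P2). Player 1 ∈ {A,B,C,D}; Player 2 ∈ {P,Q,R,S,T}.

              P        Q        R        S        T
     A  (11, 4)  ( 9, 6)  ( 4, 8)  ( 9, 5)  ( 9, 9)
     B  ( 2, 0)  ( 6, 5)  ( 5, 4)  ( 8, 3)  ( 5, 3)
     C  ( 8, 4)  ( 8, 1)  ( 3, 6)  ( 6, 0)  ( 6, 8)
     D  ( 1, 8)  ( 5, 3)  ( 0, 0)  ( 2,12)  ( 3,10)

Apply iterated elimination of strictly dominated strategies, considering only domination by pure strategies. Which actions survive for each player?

Survivors P1:{A,B} P2:{Q,R,T}

P1 drop C (A beats it: P:11>8 Q:9>8 R:4>3 S:9>6 T:9>6)
P1 drop D (A beats it: P:11>1 Q:9>5 R:4>0 S:9>2 T:9>3)
P2 drop P (Q beats it: A:6>4 B:5>0)
P2 drop S (Q beats it: A:6>5 B:5>3)
P1→{A,B} P2→{Q,R,T}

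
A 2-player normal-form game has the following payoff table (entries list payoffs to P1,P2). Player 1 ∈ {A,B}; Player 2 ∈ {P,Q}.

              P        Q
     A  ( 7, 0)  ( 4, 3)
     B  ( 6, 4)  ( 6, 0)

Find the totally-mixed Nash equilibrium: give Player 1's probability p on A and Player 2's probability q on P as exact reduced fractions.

(p,q) = (4/7, 2/3)

P1 indiff ⇒ q·7+(1-q)·4 = q·6+(1-q)·6 ⇒ q(1) = (1-q)(2) ⇒ q = 2/3
P2 indiff ⇒ p·0+(1-p)·4 = p·3+(1-p)·0 ⇒ p(-3) = (1-p)(-4) ⇒ p = 4/7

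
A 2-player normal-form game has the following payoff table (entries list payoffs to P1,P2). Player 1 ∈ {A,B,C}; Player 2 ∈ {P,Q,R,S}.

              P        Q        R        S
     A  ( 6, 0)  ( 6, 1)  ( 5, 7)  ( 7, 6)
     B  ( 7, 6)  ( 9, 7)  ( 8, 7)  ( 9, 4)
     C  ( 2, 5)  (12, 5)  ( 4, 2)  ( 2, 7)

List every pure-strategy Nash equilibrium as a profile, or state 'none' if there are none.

NE set: (B,R)

(A,P): not NE [P1→B gives 7>6; P2→R gives 7>0]
(A,Q): not NE [P1→C gives 12>6; P2→R gives 7>1]
(A,R): not NE [P1→B gives 8>5]
(A,S): not NE [P1→B gives 9>7; P2→R gives 7>6]
(B,P): not NE [P2→R gives 7>6]
(B,Q): not NE [P1→C gives 12>9]
(B,R): NE
(B,S): not NE [P2→R gives 7>4]
(C,P): not NE [P1→B gives 7>2; P2→S gives 7>5]
(C,Q): not NE [P2→S gives 7>5]
(C,R): not NE [P1→B gives 8>4; P2→S gives 7>2]
(C,S): not NE [P1→B gives 9>2]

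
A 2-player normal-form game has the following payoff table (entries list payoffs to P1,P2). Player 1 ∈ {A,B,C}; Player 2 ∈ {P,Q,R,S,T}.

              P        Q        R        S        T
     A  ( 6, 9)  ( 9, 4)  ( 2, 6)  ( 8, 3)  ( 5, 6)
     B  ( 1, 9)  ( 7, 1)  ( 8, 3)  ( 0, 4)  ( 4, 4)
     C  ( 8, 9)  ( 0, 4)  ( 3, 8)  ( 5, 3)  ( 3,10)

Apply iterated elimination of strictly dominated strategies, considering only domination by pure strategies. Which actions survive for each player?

IESDS → P1:{A,C} P2:{P,T}

P2 drop Q (P beats it: A:9>4 B:9>1 C:9>4)
P2 drop R (P beats it: A:9>6 B:9>3 C:9>8)
P1 drop B (A beats it: P:6>1 S:8>0 T:5>4)
P2 drop S (P beats it: A:9>3 C:9>3)
P1→{A,C} P2→{P,T}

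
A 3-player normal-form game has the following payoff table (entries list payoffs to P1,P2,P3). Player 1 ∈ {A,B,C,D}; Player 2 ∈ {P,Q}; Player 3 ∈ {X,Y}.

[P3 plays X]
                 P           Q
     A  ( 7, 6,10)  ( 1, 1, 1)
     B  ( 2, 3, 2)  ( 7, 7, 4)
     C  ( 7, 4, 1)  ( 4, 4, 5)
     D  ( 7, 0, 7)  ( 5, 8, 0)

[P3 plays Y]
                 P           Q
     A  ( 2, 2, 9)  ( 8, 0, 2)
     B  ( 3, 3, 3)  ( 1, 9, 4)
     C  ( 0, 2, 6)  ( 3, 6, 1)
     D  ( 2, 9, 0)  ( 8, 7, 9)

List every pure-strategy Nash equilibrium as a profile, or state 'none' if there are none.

(A,P,X): NE
(A,P,Y): not NE [P1→B gives 3>2; P3→X gives 10>9]
(A,Q,X): not NE [P1→B gives 7>1; P2→P gives 6>1; P3→Y gives 2>1]
(A,Q,Y): not NE [P2→P gives 2>0]
(B,P,X): not NE [P1→D gives 7>2; P2→Q gives 7>3; P3→Y gives 3>2]
(B,P,Y): not NE [P2→Q gives 9>3]
(B,Q,X): NE
(B,Q,Y): not NE [P1→D gives 8>1]
(C,P,X): not NE [P3→Y gives 6>1]
(C,P,Y): not NE [P1→B gives 3>0; P2→Q gives 6>2]
(C,Q,X): not NE [P1→B gives 7>4]
(C,Q,Y): not NE [P1→D gives 8>3; P3→X gives 5>1]
(D,P,X): not NE [P2→Q gives 8>0]
(D,P,Y): not NE [P1→B gives 3>2; P3→X gives 7>0]
(D,Q,X): not NE [P1→B gives 7>5; P3→Y gives 9>0]
(D,Q,Y): not NE [P2→P gives 9>7]

NE set: (A,P,X), (B,Q,X)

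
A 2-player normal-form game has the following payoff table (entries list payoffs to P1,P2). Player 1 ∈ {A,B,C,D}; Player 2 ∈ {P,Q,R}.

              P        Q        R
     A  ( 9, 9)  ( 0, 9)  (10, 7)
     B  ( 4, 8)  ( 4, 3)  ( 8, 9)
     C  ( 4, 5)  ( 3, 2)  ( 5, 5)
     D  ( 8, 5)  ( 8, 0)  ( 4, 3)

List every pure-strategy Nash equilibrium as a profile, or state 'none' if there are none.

(A,P): NE
(A,Q): not NE [P1→D gives 8>0]
(A,R): not NE [P2→Q gives 9>7]
(B,P): not NE [P1→A gives 9>4; P2→R gives 9>8]
(B,Q): not NE [P1→D gives 8>4; P2→R gives 9>3]
(B,R): not NE [P1→A gives 10>8]
(C,P): not NE [P1→A gives 9>4]
(C,Q): not NE [P1→D gives 8>3; P2→R gives 5>2]
(C,R): not NE [P1→A gives 10>5]
(D,P): not NE [P1→A gives 9>8]
(D,Q): not NE [P2→P gives 5>0]
(D,R): not NE [P1→A gives 10>4; P2→P gives 5>3]

Nash profiles: (A,P)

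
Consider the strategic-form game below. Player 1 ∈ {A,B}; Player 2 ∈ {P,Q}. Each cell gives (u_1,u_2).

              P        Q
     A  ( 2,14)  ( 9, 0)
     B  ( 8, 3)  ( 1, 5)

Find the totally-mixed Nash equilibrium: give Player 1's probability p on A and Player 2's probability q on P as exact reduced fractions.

P1 indiff ⇒ q·2+(1-q)·9 = q·8+(1-q)·1 ⇒ q(-6) = (1-q)(-8) ⇒ q = 4/7
P2 indiff ⇒ p·14+(1-p)·3 = p·0+(1-p)·5 ⇒ p(14) = (1-p)(2) ⇒ p = 1/8

(p,q) = (1/8, 4/7)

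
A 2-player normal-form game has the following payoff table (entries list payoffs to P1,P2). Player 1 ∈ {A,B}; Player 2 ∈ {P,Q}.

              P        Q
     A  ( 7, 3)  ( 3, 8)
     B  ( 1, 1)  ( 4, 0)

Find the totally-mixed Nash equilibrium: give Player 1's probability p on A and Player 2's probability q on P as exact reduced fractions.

P1 mixes 1/6 on A; P2 mixes 1/7 on P

P1 indiff ⇒ q·7+(1-q)·3 = q·1+(1-q)·4 ⇒ q(6) = (1-q)(1) ⇒ q = 1/7
P2 indiff ⇒ p·3+(1-p)·1 = p·8+(1-p)·0 ⇒ p(-5) = (1-p)(-1) ⇒ p = 1/6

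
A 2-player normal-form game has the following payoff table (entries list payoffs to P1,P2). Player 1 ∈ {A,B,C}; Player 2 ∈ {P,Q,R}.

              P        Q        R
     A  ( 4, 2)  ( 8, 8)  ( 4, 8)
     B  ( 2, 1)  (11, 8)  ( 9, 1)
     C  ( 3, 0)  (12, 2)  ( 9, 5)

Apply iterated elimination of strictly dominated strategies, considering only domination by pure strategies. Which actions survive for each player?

Remaining: P1:{B,C} P2:{Q,R}

P2 drop P (Q beats it: A:8>2 B:8>1 C:2>0)
P1 drop A (B beats it: Q:11>8 R:9>4)
P1→{B,C} P2→{Q,R}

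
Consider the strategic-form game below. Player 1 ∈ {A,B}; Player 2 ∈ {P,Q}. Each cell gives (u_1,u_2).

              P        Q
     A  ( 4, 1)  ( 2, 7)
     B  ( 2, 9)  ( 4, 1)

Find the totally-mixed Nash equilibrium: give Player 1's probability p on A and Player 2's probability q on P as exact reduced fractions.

P1 indiff ⇒ q·4+(1-q)·2 = q·2+(1-q)·4 ⇒ q(2) = (1-q)(2) ⇒ q = 1/2
P2 indiff ⇒ p·1+(1-p)·9 = p·7+(1-p)·1 ⇒ p(-6) = (1-p)(-8) ⇒ p = 4/7

(p,q) = (4/7, 1/2)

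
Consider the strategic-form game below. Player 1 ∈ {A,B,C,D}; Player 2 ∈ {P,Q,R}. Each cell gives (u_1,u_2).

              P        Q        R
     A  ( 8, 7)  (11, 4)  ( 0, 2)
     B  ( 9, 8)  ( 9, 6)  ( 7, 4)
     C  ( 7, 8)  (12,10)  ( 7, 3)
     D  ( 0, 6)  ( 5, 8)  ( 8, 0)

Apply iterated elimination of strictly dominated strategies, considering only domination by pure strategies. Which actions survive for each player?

P2 drop R (P beats it: A:7>2 B:8>4 C:8>3 D:6>0)
P1 drop D (A beats it: P:8>0 Q:11>5)
P1→{A,B,C} P2→{P,Q}

Remaining: P1:{A,B,C} P2:{P,Q}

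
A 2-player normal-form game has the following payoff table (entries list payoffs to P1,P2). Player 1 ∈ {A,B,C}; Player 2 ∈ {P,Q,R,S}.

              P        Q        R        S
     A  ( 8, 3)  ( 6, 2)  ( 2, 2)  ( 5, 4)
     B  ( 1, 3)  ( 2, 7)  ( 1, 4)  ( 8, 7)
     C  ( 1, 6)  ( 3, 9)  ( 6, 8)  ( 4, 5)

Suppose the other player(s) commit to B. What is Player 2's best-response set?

BR_2 = {Q,S}

u_2(P vs B) = 3
u_2(Q vs B) = 7
u_2(R vs B) = 4
u_2(S vs B) = 7
max payoff 7 at {Q,S}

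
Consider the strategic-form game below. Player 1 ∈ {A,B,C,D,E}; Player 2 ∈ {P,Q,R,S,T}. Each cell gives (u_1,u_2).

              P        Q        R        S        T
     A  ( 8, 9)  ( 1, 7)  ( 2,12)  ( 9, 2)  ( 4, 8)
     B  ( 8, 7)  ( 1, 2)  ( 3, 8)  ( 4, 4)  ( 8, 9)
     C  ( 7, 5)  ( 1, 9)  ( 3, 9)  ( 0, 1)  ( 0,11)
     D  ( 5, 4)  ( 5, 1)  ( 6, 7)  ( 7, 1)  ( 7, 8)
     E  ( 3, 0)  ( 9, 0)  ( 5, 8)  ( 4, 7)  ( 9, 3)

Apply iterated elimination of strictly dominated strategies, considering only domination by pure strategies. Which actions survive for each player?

P2 drop P (R beats it: A:12>9 B:8>7 C:9>5 D:7>4 E:8>0)
P1 drop C (D beats it: Q:5>1 R:6>3 S:7>0 T:7>0)
P2 drop Q (R beats it: A:12>7 B:8>2 D:7>1 E:8>0)
P2 drop S (R beats it: A:12>2 B:8>4 D:7>1 E:8>7)
P1 drop A (B beats it: R:3>2 T:8>4)
P1 drop B (E beats it: R:5>3 T:9>8)
P1→{D,E} P2→{R,T}

Survivors P1:{D,E} P2:{R,T}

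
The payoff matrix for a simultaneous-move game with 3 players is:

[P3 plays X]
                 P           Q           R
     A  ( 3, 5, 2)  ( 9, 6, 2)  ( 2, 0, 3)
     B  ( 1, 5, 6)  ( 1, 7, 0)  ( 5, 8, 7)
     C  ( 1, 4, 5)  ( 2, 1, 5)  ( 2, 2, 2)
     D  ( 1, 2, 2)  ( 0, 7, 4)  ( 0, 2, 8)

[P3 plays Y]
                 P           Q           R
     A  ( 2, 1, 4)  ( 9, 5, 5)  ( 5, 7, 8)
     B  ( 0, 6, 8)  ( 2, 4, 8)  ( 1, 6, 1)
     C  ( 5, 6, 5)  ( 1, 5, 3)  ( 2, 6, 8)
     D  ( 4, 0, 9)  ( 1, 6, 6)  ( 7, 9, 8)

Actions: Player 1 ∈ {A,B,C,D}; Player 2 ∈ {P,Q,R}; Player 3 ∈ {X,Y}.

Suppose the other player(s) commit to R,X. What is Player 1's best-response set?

u_1(A vs R,X) = 2
u_1(B vs R,X) = 5
u_1(C vs R,X) = 2
u_1(D vs R,X) = 0
max payoff 5 at {B}

argmax u_1 = {B}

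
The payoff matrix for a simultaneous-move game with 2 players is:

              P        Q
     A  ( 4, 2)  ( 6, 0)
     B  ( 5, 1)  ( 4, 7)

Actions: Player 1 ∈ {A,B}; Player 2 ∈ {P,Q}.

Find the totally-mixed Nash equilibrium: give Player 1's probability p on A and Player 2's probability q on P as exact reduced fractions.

P1 indiff ⇒ q·4+(1-q)·6 = q·5+(1-q)·4 ⇒ q(-1) = (1-q)(-2) ⇒ q = 2/3
P2 indiff ⇒ p·2+(1-p)·1 = p·0+(1-p)·7 ⇒ p(2) = (1-p)(6) ⇒ p = 3/4

p=3/4, q=2/3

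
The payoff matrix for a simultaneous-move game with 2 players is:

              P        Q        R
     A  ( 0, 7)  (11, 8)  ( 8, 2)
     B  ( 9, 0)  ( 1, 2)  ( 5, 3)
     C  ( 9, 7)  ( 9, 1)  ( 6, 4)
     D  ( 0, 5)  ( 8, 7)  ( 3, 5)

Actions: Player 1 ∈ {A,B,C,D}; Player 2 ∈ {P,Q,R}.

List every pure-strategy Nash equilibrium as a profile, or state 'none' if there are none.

(A,P): not NE [P1→C gives 9>0; P2→Q gives 8>7]
(A,Q): NE
(A,R): not NE [P2→Q gives 8>2]
(B,P): not NE [P2→R gives 3>0]
(B,Q): not NE [P1→A gives 11>1; P2→R gives 3>2]
(B,R): not NE [P1→A gives 8>5]
(C,P): NE
(C,Q): not NE [P1→A gives 11>9; P2→P gives 7>1]
(C,R): not NE [P1→A gives 8>6; P2→P gives 7>4]
(D,P): not NE [P1→C gives 9>0; P2→Q gives 7>5]
(D,Q): not NE [P1→A gives 11>8]
(D,R): not NE [P1→A gives 8>3; P2→Q gives 7>5]

Nash profiles: (A,Q), (C,P)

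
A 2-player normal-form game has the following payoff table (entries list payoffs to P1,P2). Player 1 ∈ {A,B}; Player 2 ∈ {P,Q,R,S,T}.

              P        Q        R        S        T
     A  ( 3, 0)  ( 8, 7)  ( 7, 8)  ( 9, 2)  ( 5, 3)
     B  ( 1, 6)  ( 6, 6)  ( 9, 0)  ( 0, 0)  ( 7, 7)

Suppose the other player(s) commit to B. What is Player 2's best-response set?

u_2(P vs B) = 6
u_2(Q vs B) = 6
u_2(R vs B) = 0
u_2(S vs B) = 0
u_2(T vs B) = 7
max payoff 7 at {T}

argmax u_2 = {T}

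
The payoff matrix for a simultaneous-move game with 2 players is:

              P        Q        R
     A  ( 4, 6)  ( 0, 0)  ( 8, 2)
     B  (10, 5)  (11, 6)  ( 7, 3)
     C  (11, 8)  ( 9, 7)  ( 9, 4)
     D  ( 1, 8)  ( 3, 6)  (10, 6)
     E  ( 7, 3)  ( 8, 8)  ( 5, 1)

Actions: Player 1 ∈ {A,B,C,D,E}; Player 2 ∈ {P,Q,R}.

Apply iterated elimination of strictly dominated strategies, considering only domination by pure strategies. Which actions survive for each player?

P1 drop A (C beats it: P:11>4 Q:9>0 R:9>8)
P1 drop E (B beats it: P:10>7 Q:11>8 R:7>5)
P2 drop R (P beats it: B:5>3 C:8>4 D:8>6)
P1 drop D (B beats it: P:10>1 Q:11>3)
P1→{B,C} P2→{P,Q}

Survivors P1:{B,C} P2:{P,Q}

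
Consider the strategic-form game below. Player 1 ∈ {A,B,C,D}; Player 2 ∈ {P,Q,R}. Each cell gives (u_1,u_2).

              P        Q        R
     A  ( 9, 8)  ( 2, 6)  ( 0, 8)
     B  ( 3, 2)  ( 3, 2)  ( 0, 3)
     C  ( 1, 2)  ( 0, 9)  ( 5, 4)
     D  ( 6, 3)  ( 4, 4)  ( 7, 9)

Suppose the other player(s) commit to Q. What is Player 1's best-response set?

P1 best: {D}

u_1(A vs Q) = 2
u_1(B vs Q) = 3
u_1(C vs Q) = 0
u_1(D vs Q) = 4
max payoff 4 at {D}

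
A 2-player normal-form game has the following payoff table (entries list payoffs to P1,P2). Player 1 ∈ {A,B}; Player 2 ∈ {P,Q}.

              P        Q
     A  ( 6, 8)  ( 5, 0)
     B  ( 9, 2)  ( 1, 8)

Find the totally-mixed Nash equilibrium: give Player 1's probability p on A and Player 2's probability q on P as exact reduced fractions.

P1 indiff ⇒ q·6+(1-q)·5 = q·9+(1-q)·1 ⇒ q(-3) = (1-q)(-4) ⇒ q = 4/7
P2 indiff ⇒ p·8+(1-p)·2 = p·0+(1-p)·8 ⇒ p(8) = (1-p)(6) ⇒ p = 3/7

P1 mixes 3/7 on A; P2 mixes 4/7 on P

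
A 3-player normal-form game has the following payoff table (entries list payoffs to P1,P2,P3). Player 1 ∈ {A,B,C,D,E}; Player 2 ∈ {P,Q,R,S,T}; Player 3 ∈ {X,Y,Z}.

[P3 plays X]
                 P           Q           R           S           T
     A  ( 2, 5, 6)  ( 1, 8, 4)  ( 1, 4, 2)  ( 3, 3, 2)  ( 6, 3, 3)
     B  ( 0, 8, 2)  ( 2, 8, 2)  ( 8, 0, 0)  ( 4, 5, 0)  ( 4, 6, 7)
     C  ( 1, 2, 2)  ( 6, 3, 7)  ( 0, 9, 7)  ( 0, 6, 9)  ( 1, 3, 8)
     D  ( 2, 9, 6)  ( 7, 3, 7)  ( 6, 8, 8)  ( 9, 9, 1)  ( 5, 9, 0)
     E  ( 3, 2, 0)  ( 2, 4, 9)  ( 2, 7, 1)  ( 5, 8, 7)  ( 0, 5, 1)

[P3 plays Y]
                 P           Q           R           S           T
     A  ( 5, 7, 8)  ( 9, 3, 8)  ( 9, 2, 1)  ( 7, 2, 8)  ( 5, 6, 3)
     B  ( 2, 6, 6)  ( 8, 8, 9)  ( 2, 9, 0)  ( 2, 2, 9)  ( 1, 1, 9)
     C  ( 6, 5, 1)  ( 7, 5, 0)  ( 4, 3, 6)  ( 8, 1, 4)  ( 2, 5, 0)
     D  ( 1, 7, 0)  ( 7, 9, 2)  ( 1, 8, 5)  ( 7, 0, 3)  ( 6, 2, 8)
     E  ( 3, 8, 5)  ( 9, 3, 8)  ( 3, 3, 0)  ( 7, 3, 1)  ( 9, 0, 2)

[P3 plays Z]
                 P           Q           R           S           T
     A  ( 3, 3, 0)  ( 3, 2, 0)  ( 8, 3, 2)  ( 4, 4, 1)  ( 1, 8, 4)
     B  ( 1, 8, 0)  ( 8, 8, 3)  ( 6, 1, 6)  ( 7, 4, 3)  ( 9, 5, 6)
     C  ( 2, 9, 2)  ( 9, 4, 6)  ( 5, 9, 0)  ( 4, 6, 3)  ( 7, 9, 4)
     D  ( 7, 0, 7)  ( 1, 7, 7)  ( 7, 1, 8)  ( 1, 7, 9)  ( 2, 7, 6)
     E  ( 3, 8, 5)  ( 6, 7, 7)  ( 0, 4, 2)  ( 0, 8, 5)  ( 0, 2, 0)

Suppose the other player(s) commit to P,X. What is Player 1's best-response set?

BR_1 = {E}

u_1(A vs P,X) = 2
u_1(B vs P,X) = 0
u_1(C vs P,X) = 1
u_1(D vs P,X) = 2
u_1(E vs P,X) = 3
max payoff 3 at {E}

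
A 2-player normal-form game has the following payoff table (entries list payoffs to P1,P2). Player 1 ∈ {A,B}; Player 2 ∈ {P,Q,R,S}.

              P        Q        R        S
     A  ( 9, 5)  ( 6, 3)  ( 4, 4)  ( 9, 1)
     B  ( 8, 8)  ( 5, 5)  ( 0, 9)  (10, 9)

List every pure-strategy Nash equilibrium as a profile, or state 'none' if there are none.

(A,P): NE
(A,Q): not NE [P2→P gives 5>3]
(A,R): not NE [P2→P gives 5>4]
(A,S): not NE [P1→B gives 10>9; P2→P gives 5>1]
(B,P): not NE [P1→A gives 9>8; P2→S gives 9>8]
(B,Q): not NE [P1→A gives 6>5; P2→S gives 9>5]
(B,R): not NE [P1→A gives 4>0]
(B,S): NE

PSNE = {(A,P), (B,S)}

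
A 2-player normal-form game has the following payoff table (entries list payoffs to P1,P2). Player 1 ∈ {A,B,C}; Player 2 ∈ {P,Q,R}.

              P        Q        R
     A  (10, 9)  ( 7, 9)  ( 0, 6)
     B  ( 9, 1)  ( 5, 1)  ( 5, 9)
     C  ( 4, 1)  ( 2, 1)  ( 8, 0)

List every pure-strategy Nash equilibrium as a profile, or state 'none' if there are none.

NE set: (A,P), (A,Q)

(A,P): NE
(A,Q): NE
(A,R): not NE [P1→C gives 8>0; P2→Q gives 9>6]
(B,P): not NE [P1→A gives 10>9; P2→R gives 9>1]
(B,Q): not NE [P1→A gives 7>5; P2→R gives 9>1]
(B,R): not NE [P1→C gives 8>5]
(C,P): not NE [P1→A gives 10>4]
(C,Q): not NE [P1→A gives 7>2]
(C,R): not NE [P2→Q gives 1>0]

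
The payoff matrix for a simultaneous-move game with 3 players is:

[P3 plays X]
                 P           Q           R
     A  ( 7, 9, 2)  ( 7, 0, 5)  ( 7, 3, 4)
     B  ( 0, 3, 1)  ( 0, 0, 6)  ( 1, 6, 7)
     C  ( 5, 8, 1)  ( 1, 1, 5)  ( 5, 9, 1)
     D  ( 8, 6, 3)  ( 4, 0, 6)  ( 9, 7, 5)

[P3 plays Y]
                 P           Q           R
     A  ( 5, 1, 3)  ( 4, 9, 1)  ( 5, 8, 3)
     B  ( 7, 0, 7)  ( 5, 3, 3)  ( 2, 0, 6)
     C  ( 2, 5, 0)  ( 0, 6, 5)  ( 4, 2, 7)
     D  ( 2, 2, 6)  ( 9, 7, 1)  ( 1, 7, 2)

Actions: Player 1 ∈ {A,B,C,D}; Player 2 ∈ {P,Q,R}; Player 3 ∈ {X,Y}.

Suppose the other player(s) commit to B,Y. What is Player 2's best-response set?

u_2(P vs B,Y) = 0
u_2(Q vs B,Y) = 3
u_2(R vs B,Y) = 0
max payoff 3 at {Q}

BR_2 = {Q}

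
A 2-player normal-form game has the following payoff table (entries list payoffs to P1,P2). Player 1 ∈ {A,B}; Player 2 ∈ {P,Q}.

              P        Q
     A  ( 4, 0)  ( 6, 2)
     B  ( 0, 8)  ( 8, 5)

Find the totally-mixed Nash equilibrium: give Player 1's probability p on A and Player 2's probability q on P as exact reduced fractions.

P1 mixes 3/5 on A; P2 mixes 1/3 on P

P1 indiff ⇒ q·4+(1-q)·6 = q·0+(1-q)·8 ⇒ q(4) = (1-q)(2) ⇒ q = 1/3
P2 indiff ⇒ p·0+(1-p)·8 = p·2+(1-p)·5 ⇒ p(-2) = (1-p)(-3) ⇒ p = 3/5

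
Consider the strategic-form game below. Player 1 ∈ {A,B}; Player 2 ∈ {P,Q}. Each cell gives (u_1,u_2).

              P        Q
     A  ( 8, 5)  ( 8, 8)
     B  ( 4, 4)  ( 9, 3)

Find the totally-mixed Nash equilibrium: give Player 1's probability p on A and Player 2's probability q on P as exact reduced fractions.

P1 indiff ⇒ q·8+(1-q)·8 = q·4+(1-q)·9 ⇒ q(4) = (1-q)(1) ⇒ q = 1/5
P2 indiff ⇒ p·5+(1-p)·4 = p·8+(1-p)·3 ⇒ p(-3) = (1-p)(-1) ⇒ p = 1/4

(p,q) = (1/4, 1/5)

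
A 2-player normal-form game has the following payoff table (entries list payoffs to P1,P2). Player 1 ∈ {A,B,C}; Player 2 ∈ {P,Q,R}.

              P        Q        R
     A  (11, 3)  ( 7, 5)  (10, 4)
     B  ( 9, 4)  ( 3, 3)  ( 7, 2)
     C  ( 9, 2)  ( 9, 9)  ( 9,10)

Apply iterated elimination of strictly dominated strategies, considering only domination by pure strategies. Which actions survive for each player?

Remaining: P1:{A,C} P2:{Q,R}

P1 drop B (A beats it: P:11>9 Q:7>3 R:10>7)
P2 drop P (Q beats it: A:5>3 C:9>2)
P1→{A,C} P2→{Q,R}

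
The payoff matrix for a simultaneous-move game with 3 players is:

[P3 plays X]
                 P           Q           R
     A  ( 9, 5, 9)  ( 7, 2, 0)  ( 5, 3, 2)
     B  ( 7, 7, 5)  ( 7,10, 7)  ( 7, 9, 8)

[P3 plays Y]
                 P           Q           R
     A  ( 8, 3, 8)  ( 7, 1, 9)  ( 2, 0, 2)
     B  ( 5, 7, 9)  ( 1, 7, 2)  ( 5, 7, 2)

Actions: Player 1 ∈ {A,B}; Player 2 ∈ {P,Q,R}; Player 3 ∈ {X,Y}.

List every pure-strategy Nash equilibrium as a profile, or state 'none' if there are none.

PSNE = {(A,P,X), (B,Q,X)}

(A,P,X): NE
(A,P,Y): not NE [P3→X gives 9>8]
(A,Q,X): not NE [P2→P gives 5>2; P3→Y gives 9>0]
(A,Q,Y): not NE [P2→P gives 3>1]
(A,R,X): not NE [P1→B gives 7>5; P2→P gives 5>3]
(A,R,Y): not NE [P1→B gives 5>2; P2→P gives 3>0]
(B,P,X): not NE [P1→A gives 9>7; P2→Q gives 10>7; P3→Y gives 9>5]
(B,P,Y): not NE [P1→A gives 8>5]
(B,Q,X): NE
(B,Q,Y): not NE [P1→A gives 7>1; P3→X gives 7>2]
(B,R,X): not NE [P2→Q gives 10>9]
(B,R,Y): not NE [P3→X gives 8>2]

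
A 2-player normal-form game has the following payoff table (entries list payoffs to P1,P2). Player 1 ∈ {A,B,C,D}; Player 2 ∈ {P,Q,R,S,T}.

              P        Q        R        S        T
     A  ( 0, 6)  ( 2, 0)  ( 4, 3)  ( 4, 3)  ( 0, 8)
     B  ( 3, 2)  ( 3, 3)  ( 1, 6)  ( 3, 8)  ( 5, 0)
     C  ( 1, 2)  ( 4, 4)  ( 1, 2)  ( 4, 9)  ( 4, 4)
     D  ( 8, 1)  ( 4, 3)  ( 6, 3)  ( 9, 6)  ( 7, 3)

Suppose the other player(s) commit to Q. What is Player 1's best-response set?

u_1(A vs Q) = 2
u_1(B vs Q) = 3
u_1(C vs Q) = 4
u_1(D vs Q) = 4
max payoff 4 at {C,D}

P1 best: {C,D}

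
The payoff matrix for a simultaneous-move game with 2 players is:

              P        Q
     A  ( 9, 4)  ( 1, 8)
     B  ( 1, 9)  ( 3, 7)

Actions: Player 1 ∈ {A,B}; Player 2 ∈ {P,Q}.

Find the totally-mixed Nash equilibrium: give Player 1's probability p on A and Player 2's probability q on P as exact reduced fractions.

p=1/3, q=1/5

P1 indiff ⇒ q·9+(1-q)·1 = q·1+(1-q)·3 ⇒ q(8) = (1-q)(2) ⇒ q = 1/5
P2 indiff ⇒ p·4+(1-p)·9 = p·8+(1-p)·7 ⇒ p(-4) = (1-p)(-2) ⇒ p = 1/3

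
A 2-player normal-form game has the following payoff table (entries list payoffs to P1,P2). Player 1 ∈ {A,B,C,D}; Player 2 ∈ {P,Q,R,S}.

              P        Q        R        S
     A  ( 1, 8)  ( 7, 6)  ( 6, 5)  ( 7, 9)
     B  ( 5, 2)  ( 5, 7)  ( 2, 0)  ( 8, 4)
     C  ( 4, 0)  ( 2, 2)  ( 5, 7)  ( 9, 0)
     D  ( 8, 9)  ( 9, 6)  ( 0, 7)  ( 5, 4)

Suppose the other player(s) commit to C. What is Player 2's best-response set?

u_2(P vs C) = 0
u_2(Q vs C) = 2
u_2(R vs C) = 7
u_2(S vs C) = 0
max payoff 7 at {R}

P2 best: {R}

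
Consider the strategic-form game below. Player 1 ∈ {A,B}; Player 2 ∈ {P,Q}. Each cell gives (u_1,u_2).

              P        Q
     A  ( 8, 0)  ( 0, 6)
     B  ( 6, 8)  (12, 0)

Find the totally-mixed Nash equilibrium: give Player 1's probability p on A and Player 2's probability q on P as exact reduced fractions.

p=4/7, q=6/7

P1 indiff ⇒ q·8+(1-q)·0 = q·6+(1-q)·12 ⇒ q(2) = (1-q)(12) ⇒ q = 6/7
P2 indiff ⇒ p·0+(1-p)·8 = p·6+(1-p)·0 ⇒ p(-6) = (1-p)(-8) ⇒ p = 4/7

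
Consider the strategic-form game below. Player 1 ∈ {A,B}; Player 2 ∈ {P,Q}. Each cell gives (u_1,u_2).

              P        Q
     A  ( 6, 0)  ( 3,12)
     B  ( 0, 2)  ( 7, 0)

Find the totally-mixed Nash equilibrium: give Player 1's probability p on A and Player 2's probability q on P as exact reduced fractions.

(p,q) = (1/7, 2/5)

P1 indiff ⇒ q·6+(1-q)·3 = q·0+(1-q)·7 ⇒ q(6) = (1-q)(4) ⇒ q = 2/5
P2 indiff ⇒ p·0+(1-p)·2 = p·12+(1-p)·0 ⇒ p(-12) = (1-p)(-2) ⇒ p = 1/7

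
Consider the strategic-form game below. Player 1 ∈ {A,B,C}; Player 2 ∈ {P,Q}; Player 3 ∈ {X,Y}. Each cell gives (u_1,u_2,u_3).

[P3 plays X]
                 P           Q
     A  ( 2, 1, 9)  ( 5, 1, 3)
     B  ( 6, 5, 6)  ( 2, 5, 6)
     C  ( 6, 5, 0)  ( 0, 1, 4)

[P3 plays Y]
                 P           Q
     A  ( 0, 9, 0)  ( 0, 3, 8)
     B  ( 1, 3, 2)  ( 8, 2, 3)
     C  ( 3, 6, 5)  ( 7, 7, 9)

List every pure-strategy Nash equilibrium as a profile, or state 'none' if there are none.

(A,P,X): not NE [P1→C gives 6>2]
(A,P,Y): not NE [P1→C gives 3>0; P3→X gives 9>0]
(A,Q,X): not NE [P3→Y gives 8>3]
(A,Q,Y): not NE [P1→B gives 8>0; P2→P gives 9>3]
(B,P,X): NE
(B,P,Y): not NE [P1→C gives 3>1; P3→X gives 6>2]
(B,Q,X): not NE [P1→A gives 5>2]
(B,Q,Y): not NE [P2→P gives 3>2; P3→X gives 6>3]
(C,P,X): not NE [P3→Y gives 5>0]
(C,P,Y): not NE [P2→Q gives 7>6]
(C,Q,X): not NE [P1→A gives 5>0; P2→P gives 5>1; P3→Y gives 9>4]
(C,Q,Y): not NE [P1→B gives 8>7]

NE set: (B,P,X)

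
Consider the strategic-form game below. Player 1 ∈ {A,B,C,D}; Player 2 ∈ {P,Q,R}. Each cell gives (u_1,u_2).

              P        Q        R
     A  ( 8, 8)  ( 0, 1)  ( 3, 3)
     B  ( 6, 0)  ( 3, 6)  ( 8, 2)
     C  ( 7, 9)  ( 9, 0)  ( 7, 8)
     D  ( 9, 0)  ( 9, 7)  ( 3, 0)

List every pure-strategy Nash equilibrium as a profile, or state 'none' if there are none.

PSNE = {(D,Q)}

(A,P): not NE [P1→D gives 9>8]
(A,Q): not NE [P1→D gives 9>0; P2→P gives 8>1]
(A,R): not NE [P1→B gives 8>3; P2→P gives 8>3]
(B,P): not NE [P1→D gives 9>6; P2→Q gives 6>0]
(B,Q): not NE [P1→D gives 9>3]
(B,R): not NE [P2→Q gives 6>2]
(C,P): not NE [P1→D gives 9>7]
(C,Q): not NE [P2→P gives 9>0]
(C,R): not NE [P1→B gives 8>7; P2→P gives 9>8]
(D,P): not NE [P2→Q gives 7>0]
(D,Q): NE
(D,R): not NE [P1→B gives 8>3; P2→Q gives 7>0]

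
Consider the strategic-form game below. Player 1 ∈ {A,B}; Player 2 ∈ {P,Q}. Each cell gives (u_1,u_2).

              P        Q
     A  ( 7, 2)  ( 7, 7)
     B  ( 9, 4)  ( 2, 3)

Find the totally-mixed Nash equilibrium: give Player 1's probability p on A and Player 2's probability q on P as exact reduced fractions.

P1 indiff ⇒ q·7+(1-q)·7 = q·9+(1-q)·2 ⇒ q(-2) = (1-q)(-5) ⇒ q = 5/7
P2 indiff ⇒ p·2+(1-p)·4 = p·7+(1-p)·3 ⇒ p(-5) = (1-p)(-1) ⇒ p = 1/6

P1 mixes 1/6 on A; P2 mixes 5/7 on P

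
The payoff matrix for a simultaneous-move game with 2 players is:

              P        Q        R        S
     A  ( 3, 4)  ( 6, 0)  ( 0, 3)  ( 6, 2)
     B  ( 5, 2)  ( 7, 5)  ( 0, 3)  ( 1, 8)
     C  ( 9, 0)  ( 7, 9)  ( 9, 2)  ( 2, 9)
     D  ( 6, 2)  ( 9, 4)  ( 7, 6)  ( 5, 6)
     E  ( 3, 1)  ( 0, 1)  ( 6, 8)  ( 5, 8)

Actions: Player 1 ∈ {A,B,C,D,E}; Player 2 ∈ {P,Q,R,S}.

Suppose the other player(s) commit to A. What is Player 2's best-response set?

u_2(P vs A) = 4
u_2(Q vs A) = 0
u_2(R vs A) = 3
u_2(S vs A) = 2
max payoff 4 at {P}

argmax u_2 = {P}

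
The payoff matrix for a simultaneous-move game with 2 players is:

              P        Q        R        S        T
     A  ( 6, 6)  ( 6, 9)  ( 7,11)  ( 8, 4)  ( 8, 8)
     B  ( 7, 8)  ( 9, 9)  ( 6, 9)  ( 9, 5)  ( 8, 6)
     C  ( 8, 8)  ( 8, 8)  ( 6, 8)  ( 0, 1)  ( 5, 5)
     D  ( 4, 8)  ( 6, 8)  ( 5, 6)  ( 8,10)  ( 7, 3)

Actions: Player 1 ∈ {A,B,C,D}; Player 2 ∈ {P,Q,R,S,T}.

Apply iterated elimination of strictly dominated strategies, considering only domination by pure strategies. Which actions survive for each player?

Survivors P1:{A,B,C} P2:{P,Q,R}

P1 drop D (B beats it: P:7>4 Q:9>6 R:6>5 S:9>8 T:8>7)
P2 drop S (P beats it: A:6>4 B:8>5 C:8>1)
P2 drop T (Q beats it: A:9>8 B:9>6 C:8>5)
P1→{A,B,C} P2→{P,Q,R}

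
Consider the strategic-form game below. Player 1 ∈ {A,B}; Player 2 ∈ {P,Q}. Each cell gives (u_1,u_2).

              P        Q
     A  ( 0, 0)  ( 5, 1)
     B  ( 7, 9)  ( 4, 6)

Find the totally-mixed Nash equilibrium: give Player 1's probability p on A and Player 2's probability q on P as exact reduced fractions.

p=3/4, q=1/8

P1 indiff ⇒ q·0+(1-q)·5 = q·7+(1-q)·4 ⇒ q(-7) = (1-q)(-1) ⇒ q = 1/8
P2 indiff ⇒ p·0+(1-p)·9 = p·1+(1-p)·6 ⇒ p(-1) = (1-p)(-3) ⇒ p = 3/4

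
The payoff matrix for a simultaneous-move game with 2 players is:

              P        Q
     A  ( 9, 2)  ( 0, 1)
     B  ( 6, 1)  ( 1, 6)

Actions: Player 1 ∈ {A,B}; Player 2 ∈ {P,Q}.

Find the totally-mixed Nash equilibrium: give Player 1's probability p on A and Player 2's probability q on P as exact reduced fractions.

P1 indiff ⇒ q·9+(1-q)·0 = q·6+(1-q)·1 ⇒ q(3) = (1-q)(1) ⇒ q = 1/4
P2 indiff ⇒ p·2+(1-p)·1 = p·1+(1-p)·6 ⇒ p(1) = (1-p)(5) ⇒ p = 5/6

P1 mixes 5/6 on A; P2 mixes 1/4 on P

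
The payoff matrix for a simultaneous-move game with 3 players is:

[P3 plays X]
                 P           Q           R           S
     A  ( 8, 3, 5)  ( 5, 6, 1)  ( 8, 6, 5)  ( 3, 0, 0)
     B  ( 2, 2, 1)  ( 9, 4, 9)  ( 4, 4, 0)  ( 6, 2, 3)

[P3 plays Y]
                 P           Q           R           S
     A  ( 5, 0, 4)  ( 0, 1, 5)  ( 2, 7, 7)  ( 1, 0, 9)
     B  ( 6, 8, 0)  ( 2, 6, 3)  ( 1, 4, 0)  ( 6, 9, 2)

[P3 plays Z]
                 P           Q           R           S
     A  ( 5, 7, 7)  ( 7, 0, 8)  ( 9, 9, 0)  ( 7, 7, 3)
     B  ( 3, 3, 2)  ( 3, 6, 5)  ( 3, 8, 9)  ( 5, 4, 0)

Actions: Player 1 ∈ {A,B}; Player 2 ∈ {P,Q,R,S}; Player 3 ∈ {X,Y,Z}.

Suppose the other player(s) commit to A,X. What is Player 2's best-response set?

u_2(P vs A,X) = 3
u_2(Q vs A,X) = 6
u_2(R vs A,X) = 6
u_2(S vs A,X) = 0
max payoff 6 at {Q,R}

argmax u_2 = {Q,R}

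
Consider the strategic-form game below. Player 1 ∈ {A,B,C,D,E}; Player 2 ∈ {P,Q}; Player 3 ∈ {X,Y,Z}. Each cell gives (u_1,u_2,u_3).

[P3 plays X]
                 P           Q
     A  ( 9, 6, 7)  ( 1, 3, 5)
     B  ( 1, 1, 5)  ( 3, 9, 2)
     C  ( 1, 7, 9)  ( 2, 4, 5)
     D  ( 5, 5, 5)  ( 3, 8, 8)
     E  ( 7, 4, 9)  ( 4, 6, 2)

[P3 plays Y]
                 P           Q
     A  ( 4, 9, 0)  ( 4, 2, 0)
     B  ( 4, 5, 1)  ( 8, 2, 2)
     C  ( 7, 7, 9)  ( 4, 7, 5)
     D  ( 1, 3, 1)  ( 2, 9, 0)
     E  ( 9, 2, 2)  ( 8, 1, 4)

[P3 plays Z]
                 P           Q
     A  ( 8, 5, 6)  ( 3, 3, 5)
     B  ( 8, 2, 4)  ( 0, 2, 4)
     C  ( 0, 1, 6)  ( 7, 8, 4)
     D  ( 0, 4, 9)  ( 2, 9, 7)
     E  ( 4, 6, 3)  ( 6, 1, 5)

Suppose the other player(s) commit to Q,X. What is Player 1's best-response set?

P1 best: {E}

u_1(A vs Q,X) = 1
u_1(B vs Q,X) = 3
u_1(C vs Q,X) = 2
u_1(D vs Q,X) = 3
u_1(E vs Q,X) = 4
max payoff 4 at {E}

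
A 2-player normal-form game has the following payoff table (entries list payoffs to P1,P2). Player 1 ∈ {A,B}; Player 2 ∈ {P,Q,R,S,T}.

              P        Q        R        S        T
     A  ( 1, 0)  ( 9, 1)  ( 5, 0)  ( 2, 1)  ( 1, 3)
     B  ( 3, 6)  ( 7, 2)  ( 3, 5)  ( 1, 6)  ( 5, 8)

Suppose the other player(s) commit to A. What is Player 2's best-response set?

u_2(P vs A) = 0
u_2(Q vs A) = 1
u_2(R vs A) = 0
u_2(S vs A) = 1
u_2(T vs A) = 3
max payoff 3 at {T}

BR_2 = {T}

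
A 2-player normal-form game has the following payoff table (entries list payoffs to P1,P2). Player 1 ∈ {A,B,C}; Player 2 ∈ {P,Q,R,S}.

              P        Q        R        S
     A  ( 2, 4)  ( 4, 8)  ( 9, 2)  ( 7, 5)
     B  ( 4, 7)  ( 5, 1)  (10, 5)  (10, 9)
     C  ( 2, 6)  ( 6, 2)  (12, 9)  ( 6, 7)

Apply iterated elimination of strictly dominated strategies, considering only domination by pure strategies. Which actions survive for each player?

IESDS → P1:{B,C} P2:{R,S}

P1 drop A (B beats it: P:4>2 Q:5>4 R:10>9 S:10>7)
P2 drop P (S beats it: B:9>7 C:7>6)
P2 drop Q (R beats it: B:5>1 C:9>2)
P1→{B,C} P2→{R,S}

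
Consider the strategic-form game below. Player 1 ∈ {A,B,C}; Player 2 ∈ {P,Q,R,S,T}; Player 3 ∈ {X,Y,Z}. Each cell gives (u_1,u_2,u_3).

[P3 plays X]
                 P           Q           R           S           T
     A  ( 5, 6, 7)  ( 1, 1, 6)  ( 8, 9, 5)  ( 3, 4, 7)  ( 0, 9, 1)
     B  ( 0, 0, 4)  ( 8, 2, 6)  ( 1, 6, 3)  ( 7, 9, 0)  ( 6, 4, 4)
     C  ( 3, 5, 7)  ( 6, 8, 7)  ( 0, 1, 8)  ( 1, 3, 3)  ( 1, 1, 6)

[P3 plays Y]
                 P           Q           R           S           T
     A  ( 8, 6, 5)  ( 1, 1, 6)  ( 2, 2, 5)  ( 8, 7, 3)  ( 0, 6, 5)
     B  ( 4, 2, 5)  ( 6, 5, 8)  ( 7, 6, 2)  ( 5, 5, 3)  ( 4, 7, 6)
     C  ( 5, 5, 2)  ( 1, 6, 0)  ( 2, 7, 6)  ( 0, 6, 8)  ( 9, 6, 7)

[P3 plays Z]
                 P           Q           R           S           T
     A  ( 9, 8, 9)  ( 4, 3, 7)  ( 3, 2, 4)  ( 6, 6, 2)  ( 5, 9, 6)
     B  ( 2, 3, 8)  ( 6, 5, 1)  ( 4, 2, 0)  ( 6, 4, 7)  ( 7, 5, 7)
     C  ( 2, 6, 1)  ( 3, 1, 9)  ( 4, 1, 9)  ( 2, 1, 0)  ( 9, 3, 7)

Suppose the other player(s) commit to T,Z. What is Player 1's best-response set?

argmax u_1 = {C}

u_1(A vs T,Z) = 5
u_1(B vs T,Z) = 7
u_1(C vs T,Z) = 9
max payoff 9 at {C}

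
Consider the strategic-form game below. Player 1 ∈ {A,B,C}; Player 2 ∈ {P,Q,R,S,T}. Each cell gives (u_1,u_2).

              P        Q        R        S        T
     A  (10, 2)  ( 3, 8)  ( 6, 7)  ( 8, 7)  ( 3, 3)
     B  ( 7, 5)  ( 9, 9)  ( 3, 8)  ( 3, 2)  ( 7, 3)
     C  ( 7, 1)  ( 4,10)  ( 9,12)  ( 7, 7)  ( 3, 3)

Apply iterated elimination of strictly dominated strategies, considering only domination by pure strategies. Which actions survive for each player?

Survivors P1:{B,C} P2:{Q,R}

P2 drop P (Q beats it: A:8>2 B:9>5 C:10>1)
P2 drop S (Q beats it: A:8>7 B:9>2 C:10>7)
P2 drop T (Q beats it: A:8>3 B:9>3 C:10>3)
P1 drop A (C beats it: Q:4>3 R:9>6)
P1→{B,C} P2→{Q,R}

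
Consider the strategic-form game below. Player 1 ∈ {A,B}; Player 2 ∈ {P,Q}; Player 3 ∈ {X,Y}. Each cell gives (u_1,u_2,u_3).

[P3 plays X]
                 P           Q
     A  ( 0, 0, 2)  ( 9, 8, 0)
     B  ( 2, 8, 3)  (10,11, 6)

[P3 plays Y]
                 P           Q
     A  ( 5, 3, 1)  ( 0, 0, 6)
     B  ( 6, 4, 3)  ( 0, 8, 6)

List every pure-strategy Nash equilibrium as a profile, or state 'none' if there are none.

(A,P,X): not NE [P1→B gives 2>0; P2→Q gives 8>0]
(A,P,Y): not NE [P1→B gives 6>5; P3→X gives 2>1]
(A,Q,X): not NE [P1→B gives 10>9; P3→Y gives 6>0]
(A,Q,Y): not NE [P2→P gives 3>0]
(B,P,X): not NE [P2→Q gives 11>8]
(B,P,Y): not NE [P2→Q gives 8>4]
(B,Q,X): NE
(B,Q,Y): NE

NE set: (B,Q,X), (B,Q,Y)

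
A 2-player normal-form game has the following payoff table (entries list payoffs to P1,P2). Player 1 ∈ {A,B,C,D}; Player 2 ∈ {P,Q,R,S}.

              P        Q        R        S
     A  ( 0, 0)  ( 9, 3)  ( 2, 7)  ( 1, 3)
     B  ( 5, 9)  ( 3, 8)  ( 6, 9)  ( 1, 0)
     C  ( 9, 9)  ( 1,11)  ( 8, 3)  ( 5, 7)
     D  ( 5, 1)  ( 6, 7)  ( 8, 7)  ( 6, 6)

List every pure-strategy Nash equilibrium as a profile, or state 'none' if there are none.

NE set: (D,R)

(A,P): not NE [P1→C gives 9>0; P2→R gives 7>0]
(A,Q): not NE [P2→R gives 7>3]
(A,R): not NE [P1→D gives 8>2]
(A,S): not NE [P1→D gives 6>1; P2→R gives 7>3]
(B,P): not NE [P1→C gives 9>5]
(B,Q): not NE [P1→A gives 9>3; P2→R gives 9>8]
(B,R): not NE [P1→D gives 8>6]
(B,S): not NE [P1→D gives 6>1; P2→R gives 9>0]
(C,P): not NE [P2→Q gives 11>9]
(C,Q): not NE [P1→A gives 9>1]
(C,R): not NE [P2→Q gives 11>3]
(C,S): not NE [P1→D gives 6>5; P2→Q gives 11>7]
(D,P): not NE [P1→C gives 9>5; P2→R gives 7>1]
(D,Q): not NE [P1→A gives 9>6]
(D,R): NE
(D,S): not NE [P2→R gives 7>6]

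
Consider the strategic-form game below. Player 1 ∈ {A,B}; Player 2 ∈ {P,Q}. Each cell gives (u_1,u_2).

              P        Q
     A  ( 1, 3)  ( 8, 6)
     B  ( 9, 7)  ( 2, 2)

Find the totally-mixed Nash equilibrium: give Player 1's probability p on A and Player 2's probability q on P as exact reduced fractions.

P1 indiff ⇒ q·1+(1-q)·8 = q·9+(1-q)·2 ⇒ q(-8) = (1-q)(-6) ⇒ q = 3/7
P2 indiff ⇒ p·3+(1-p)·7 = p·6+(1-p)·2 ⇒ p(-3) = (1-p)(-5) ⇒ p = 5/8

(p,q) = (5/8, 3/7)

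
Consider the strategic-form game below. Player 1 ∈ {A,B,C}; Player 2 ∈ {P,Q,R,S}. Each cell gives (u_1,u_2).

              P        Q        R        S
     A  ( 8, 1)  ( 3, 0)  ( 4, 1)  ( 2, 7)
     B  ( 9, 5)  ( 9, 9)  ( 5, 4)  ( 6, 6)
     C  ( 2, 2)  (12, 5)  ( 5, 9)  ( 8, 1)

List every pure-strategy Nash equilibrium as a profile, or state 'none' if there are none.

NE set: (C,R)

(A,P): not NE [P1→B gives 9>8; P2→S gives 7>1]
(A,Q): not NE [P1→C gives 12>3; P2→S gives 7>0]
(A,R): not NE [P1→C gives 5>4; P2→S gives 7>1]
(A,S): not NE [P1→C gives 8>2]
(B,P): not NE [P2→Q gives 9>5]
(B,Q): not NE [P1→C gives 12>9]
(B,R): not NE [P2→Q gives 9>4]
(B,S): not NE [P1→C gives 8>6; P2→Q gives 9>6]
(C,P): not NE [P1→B gives 9>2; P2→R gives 9>2]
(C,Q): not NE [P2→R gives 9>5]
(C,R): NE
(C,S): not NE [P2→R gives 9>1]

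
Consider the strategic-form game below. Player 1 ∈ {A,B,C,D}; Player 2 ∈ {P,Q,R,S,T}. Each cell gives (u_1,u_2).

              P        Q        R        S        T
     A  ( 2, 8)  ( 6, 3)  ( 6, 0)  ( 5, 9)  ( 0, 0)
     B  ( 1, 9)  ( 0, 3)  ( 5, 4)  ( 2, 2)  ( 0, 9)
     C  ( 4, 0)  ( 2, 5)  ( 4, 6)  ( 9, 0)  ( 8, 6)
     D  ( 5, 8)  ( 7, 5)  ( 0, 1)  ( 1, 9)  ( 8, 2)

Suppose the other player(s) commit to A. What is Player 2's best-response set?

u_2(P vs A) = 8
u_2(Q vs A) = 3
u_2(R vs A) = 0
u_2(S vs A) = 9
u_2(T vs A) = 0
max payoff 9 at {S}

BR_2 = {S}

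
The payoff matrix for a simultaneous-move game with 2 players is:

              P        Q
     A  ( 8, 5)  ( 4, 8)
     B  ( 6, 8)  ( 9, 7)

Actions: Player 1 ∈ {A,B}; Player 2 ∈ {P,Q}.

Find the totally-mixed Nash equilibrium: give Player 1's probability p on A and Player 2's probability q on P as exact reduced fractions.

p=1/4, q=5/7

P1 indiff ⇒ q·8+(1-q)·4 = q·6+(1-q)·9 ⇒ q(2) = (1-q)(5) ⇒ q = 5/7
P2 indiff ⇒ p·5+(1-p)·8 = p·8+(1-p)·7 ⇒ p(-3) = (1-p)(-1) ⇒ p = 1/4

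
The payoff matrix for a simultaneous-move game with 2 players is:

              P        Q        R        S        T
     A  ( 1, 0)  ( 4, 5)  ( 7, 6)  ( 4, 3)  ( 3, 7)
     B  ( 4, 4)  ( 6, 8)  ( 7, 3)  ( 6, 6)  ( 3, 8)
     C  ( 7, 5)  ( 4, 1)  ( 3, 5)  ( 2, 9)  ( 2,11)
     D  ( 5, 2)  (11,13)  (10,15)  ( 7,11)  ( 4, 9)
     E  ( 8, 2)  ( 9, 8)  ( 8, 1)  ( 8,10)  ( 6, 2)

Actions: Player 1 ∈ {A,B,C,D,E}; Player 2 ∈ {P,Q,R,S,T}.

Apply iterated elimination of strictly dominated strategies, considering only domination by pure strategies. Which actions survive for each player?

Survivors P1:{D,E} P2:{Q,R,S}

P1 drop A (D beats it: P:5>1 Q:11>4 R:10>7 S:7>4 T:4>3)
P1 drop B (D beats it: P:5>4 Q:11>6 R:10>7 S:7>6 T:4>3)
P1 drop C (E beats it: P:8>7 Q:9>4 R:8>3 S:8>2 T:6>2)
P2 drop P (Q beats it: D:13>2 E:8>2)
P2 drop T (Q beats it: D:13>9 E:8>2)
P1→{D,E} P2→{Q,R,S}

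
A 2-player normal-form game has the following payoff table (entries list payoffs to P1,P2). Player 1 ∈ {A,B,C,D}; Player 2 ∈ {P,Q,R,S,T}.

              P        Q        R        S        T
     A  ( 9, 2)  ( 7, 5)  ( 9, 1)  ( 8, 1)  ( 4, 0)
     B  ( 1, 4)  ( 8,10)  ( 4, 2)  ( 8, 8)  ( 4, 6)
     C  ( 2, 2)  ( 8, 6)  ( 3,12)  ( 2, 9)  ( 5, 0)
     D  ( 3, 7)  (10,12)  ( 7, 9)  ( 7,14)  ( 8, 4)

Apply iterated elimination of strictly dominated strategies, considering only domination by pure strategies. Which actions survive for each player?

IESDS → P1:{A,B,D} P2:{Q,S}

P1 drop C (D beats it: P:3>2 Q:10>8 R:7>3 S:7>2 T:8>5)
P2 drop P (Q beats it: A:5>2 B:10>4 D:12>7)
P2 drop R (Q beats it: A:5>1 B:10>2 D:12>9)
P2 drop T (Q beats it: A:5>0 B:10>6 D:12>4)
P1→{A,B,D} P2→{Q,S}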